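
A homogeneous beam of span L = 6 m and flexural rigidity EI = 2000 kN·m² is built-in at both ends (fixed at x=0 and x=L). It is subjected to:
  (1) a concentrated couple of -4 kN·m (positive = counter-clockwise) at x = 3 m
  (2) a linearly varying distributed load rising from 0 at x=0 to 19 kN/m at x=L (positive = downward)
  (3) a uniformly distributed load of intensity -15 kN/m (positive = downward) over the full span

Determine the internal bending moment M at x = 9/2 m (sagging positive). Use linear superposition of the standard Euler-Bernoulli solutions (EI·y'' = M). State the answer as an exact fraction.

M(9/2) = 149/160 kN·m

Load 1 — applied couple M₀=-4 kN·m at a=3 m (b=L-a=3):
  M_1 = R_Ax - M_A - M₀  [x>a] with R_A=-1, M_A=-1 = (-1)·(9/2) - (-1) - (-4) = 1/2 kN·m
Load 2 — triangular load w₀=19 kN/m (0→w₀ over full span):
  M_2 = 3w₀Lx/20 - w₀L²/30 - w₀x³/(6L) = 3·19·6·(9/2)/20 - 19·6²/30 - 19·(9/2)³/(6·6) = 969/160 kN·m
Load 3 — uniform load w=-15 kN/m over full span:
  M_3 = wLx/2 - wL²/12 - wx²/2 = (-15)·6·(9/2)/2 - (-15)·6²/12 - (-15)·(9/2)²/2 = -45/8 kN·m
Superposition: M = Σ M_i = 149/160 kN·m ≈ 0.931250 kN·m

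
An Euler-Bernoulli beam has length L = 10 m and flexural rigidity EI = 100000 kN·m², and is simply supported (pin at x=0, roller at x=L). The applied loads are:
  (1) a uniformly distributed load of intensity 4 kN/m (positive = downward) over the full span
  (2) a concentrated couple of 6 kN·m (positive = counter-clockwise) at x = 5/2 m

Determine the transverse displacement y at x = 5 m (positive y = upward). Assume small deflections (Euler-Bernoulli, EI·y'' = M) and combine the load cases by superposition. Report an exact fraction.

Load 1 — uniform load w=4 kN/m over full span:
  y_1 = -wx(L³-2Lx²+x³)/(24EI) = -4·5·(10³-2·10·5²+5³)/(24·100000) = -1/192 m
Load 2 — applied couple M₀=6 kN·m at a=5/2 m (b=L-a=15/2):
  y_2 = (M₀x³/(6L)-M₀(x-a)²/2+C₁x)/EI  [x>a] with C₁=M₀(3b²-L²)/(6L)=55/8 = (6·5³/(6·10)-6·(5-(5/2))²/2+(55/8)·5)/100000 = 9/32000 m
Superposition: y = Σ y_i = -473/96000 m ≈ -0.004927 m

y(5) = -473/96000 m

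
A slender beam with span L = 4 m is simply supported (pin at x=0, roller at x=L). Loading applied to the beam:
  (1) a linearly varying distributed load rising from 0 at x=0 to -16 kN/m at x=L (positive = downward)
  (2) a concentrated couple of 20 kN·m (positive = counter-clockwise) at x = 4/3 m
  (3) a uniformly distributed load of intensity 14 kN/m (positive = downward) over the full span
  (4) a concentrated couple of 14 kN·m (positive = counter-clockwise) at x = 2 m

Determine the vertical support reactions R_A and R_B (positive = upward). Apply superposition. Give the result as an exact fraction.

Load 1 — triangular load w₀=-16 kN/m (0→w₀ over full span):
  R_A = w₀L/6 = (-16)·4/6 = -32/3 kN
  R_B = w₀L/3 = (-16)·4/3 = -64/3 kN
Load 2 — applied couple M₀=20 kN·m at a=4/3 m (b=L-a=8/3):
  R_A = M₀/L = 20/4 = 5 kN
  R_B = -M₀/L = -20/4 = -5 kN
Load 3 — uniform load w=14 kN/m over full span:
  R_A = wL/2 = 14·4/2 = 28 kN
  R_B = wL/2 = 14·4/2 = 28 kN
Load 4 — applied couple M₀=14 kN·m at a=2 m (b=L-a=2):
  R_A = M₀/L = 14/4 = 7/2 kN
  R_B = -M₀/L = -14/4 = -7/2 kN
Superposition: R_A = 155/6 kN, R_B = -11/6 kN

R_A = 155/6 kN, R_B = -11/6 kN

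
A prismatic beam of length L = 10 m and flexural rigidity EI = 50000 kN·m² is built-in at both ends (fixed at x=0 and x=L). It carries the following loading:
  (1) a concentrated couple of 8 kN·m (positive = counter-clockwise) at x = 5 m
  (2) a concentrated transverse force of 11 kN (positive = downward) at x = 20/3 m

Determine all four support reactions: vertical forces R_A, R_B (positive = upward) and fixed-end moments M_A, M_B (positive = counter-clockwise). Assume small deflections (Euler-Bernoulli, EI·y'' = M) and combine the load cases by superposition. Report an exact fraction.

Load 1 — applied couple M₀=8 kN·m at a=5 m (b=L-a=5):
  R_A = 6M₀ab/L³ = 6·8·5·5/10³ = 6/5 kN
  M_A = M₀b(2a-b)/L² = 8·5·(2·5-5)/10² = 2 kN·m
  R_B = -6M₀ab/L³ = -6·8·5·5/10³ = -6/5 kN
  M_B = M₀a(2b-a)/L² = 8·5·(2·5-5)/10² = 2 kN·m
Load 2 — point force P=11 kN at a=20/3 m (b=L-a=10/3):
  R_A = Pb²(3a+b)/L³ = 11·(10/3)²·(3·(20/3)+(10/3))/10³ = 77/27 kN
  M_A = Pab²/L² = 11·(20/3)·(10/3)²/10² = 220/27 kN·m
  R_B = Pa²(a+3b)/L³ = 11·(20/3)²·((20/3)+3·(10/3))/10³ = 220/27 kN
  M_B = -Pa²b/L² = -11·(20/3)²·(10/3)/10² = -440/27 kN·m
Superposition: R_A = 547/135 kN, M_A = 274/27 kN·m, R_B = 938/135 kN, M_B = -386/27 kN·m

R_A = 547/135 kN, M_A = 274/27 kN·m, R_B = 938/135 kN, M_B = -386/27 kN·m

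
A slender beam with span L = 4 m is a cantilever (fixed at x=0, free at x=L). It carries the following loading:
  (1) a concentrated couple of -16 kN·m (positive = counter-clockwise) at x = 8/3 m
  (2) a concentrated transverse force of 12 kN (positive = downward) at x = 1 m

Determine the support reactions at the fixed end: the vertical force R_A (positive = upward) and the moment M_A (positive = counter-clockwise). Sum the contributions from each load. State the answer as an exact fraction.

Load 1 — applied couple M₀=-16 kN·m at a=8/3 m (b=L-a=4/3):
  R_A = 0 kN
  M_A = -M₀ = -(-16) = 16 kN·m
Load 2 — point force P=12 kN at a=1 m (b=L-a=3):
  R_A = P = 12 kN
  M_A = Pa = 12·1 = 12 kN·m
Superposition: R_A = 12 kN, M_A = 28 kN·m

R_A = 12 kN, M_A = 28 kN·m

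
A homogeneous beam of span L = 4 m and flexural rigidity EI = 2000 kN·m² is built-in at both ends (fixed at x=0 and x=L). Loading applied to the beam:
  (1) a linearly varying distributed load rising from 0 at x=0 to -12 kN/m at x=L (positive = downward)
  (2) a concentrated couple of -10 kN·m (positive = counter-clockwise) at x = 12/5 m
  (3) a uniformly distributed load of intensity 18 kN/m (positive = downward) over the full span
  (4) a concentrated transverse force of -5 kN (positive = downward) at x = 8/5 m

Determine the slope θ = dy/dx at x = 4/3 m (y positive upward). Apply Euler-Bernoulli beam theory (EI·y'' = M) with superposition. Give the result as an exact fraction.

θ(4/3) = -647/506250 rad

Load 1 — triangular load w₀=-12 kN/m (0→w₀ over full span):
  θ_1 = -w₀(2x(L-x)(L-2x)(x+2L)+x²(L-x)²)/(120LEI) = -(-12)·(2·(4/3)·(4-(4/3))·(4-2·(4/3))·((4/3)+2·4)+(4/3)²·(4-(4/3))²)/(120·4·2000) = 64/50625 rad
Load 2 — applied couple M₀=-10 kN·m at a=12/5 m (b=L-a=8/5):
  θ_2 = (R_Ax²/2 - M_Ax)/EI  [x≤a] with R_A=-18/5, M_A=-16/5 = ((-18/5)·(4/3)²/2 - (-16/5)·(4/3))/2000 = 1/1875 rad
Load 3 — uniform load w=18 kN/m over full span:
  θ_3 = -wx(L-x)(L-2x)/(12EI) = -18·(4/3)·(4-(4/3))·(4-2·(4/3))/(12·2000) = -4/1125 rad
Load 4 — point force P=-5 kN at a=8/5 m (b=L-a=12/5):
  θ_4 = -Pb²x(2aL-(3a+b)x)/(2L³EI)  [x≤a] = -(-5)·(12/5)²·(4/3)·(2·(8/5)·4-(3·(8/5)+(12/5))·(4/3))/(2·4³·2000) = 3/6250 rad
Superposition: θ = Σ θ_i = -647/506250 rad ≈ -0.001278 rad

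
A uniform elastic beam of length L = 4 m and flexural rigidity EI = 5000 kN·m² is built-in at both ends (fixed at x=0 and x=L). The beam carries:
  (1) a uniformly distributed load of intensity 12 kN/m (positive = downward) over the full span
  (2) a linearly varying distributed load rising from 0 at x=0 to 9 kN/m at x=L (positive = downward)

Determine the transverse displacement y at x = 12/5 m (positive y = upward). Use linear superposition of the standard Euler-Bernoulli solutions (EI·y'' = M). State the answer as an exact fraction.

y(12/5) = -20016/9765625 m

Load 1 — uniform load w=12 kN/m over full span:
  y_1 = -wx²(L-x)²/(24EI) = -12·(12/5)²·(4-(12/5))²/(24·5000) = -576/390625 m
Load 2 — triangular load w₀=9 kN/m (0→w₀ over full span):
  y_2 = -w₀x²(L-x)²(x+2L)/(120LEI) = -9·(12/5)²·(4-(12/5))²·((12/5)+2·4)/(120·4·5000) = -5616/9765625 m
Superposition: y = Σ y_i = -20016/9765625 m ≈ -0.002050 m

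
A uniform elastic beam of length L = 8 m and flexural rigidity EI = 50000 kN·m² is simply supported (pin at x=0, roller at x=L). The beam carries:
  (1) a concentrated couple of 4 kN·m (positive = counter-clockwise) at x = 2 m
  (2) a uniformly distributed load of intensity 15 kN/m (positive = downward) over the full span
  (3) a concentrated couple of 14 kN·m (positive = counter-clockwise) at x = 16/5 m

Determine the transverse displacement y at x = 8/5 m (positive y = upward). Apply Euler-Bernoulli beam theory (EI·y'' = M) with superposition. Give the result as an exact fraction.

y(8/5) = -7271/781250 m

Load 1 — applied couple M₀=4 kN·m at a=2 m (b=L-a=6):
  y_1 = (M₀x³/(6L)+C₁x)/EI  [x≤a] with C₁=M₀(3b²-L²)/(6L)=11/3 = (4·(8/5)³/(6·8)+(11/3)·(8/5))/50000 = 97/781250 m
Load 2 — uniform load w=15 kN/m over full span:
  y_2 = -wx(L³-2Lx²+x³)/(24EI) = -15·(8/5)·(8³-2·8·(8/5)²+(8/5)³)/(24·50000) = -3712/390625 m
Load 3 — applied couple M₀=14 kN·m at a=16/5 m (b=L-a=24/5):
  y_3 = (M₀x³/(6L)+C₁x)/EI  [x≤a] with C₁=M₀(3b²-L²)/(6L)=112/75 = (14·(8/5)³/(6·8)+(112/75)·(8/5))/50000 = 28/390625 m
Superposition: y = Σ y_i = -7271/781250 m ≈ -0.009307 m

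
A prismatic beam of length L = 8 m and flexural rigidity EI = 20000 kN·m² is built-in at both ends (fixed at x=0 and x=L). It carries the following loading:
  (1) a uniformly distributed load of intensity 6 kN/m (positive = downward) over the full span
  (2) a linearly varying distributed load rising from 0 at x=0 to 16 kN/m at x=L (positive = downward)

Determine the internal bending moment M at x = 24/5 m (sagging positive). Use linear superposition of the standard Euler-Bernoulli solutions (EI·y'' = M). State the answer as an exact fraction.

Load 1 — uniform load w=6 kN/m over full span:
  M_1 = wLx/2 - wL²/12 - wx²/2 = 6·8·(24/5)/2 - 6·8²/12 - 6·(24/5)²/2 = 352/25 kN·m
Load 2 — triangular load w₀=16 kN/m (0→w₀ over full span):
  M_2 = 3w₀Lx/20 - w₀L²/30 - w₀x³/(6L) = 3·16·8·(24/5)/20 - 16·8²/30 - 16·(24/5)³/(6·8) = 7936/375 kN·m
Superposition: M = Σ M_i = 13216/375 kN·m ≈ 35.242667 kN·m

M(24/5) = 13216/375 kN·m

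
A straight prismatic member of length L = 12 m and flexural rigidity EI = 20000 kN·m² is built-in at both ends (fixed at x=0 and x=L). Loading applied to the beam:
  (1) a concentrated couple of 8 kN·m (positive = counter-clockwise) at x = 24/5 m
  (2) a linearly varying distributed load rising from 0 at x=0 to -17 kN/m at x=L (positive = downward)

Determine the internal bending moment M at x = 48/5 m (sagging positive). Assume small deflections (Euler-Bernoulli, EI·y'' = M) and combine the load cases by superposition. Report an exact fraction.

M(48/5) = -376/125 kN·m

Load 1 — applied couple M₀=8 kN·m at a=24/5 m (b=L-a=36/5):
  M_1 = R_Ax - M_A - M₀  [x>a] with R_A=24/25, M_A=24/25 = (24/25)·(48/5) - (24/25) - 8 = 32/125 kN·m
Load 2 — triangular load w₀=-17 kN/m (0→w₀ over full span):
  M_2 = 3w₀Lx/20 - w₀L²/30 - w₀x³/(6L) = 3·(-17)·12·(48/5)/20 - (-17)·12²/30 - (-17)·(48/5)³/(6·12) = -408/125 kN·m
Superposition: M = Σ M_i = -376/125 kN·m ≈ -3.008000 kN·m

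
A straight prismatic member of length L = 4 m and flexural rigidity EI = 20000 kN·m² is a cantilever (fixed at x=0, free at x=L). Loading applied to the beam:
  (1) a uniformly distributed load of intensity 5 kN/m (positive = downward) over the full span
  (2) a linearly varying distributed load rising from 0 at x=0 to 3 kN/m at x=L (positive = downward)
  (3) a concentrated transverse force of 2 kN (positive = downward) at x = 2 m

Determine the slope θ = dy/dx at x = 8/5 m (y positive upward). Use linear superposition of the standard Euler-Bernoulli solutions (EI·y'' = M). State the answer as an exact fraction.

θ(8/5) = -3737/1171875 rad

Load 1 — uniform load w=5 kN/m over full span:
  θ_1 = -wx(x²-3Lx+3L²)/(6EI) = -5·(8/5)·((8/5)²-3·4·(8/5)+3·4²)/(6·20000) = -98/46875 rad
Load 2 — triangular load w₀=3 kN/m (0→w₀ over full span):
  θ_2 = (w₀Lx²/4-w₀L²x/3-w₀x⁴/(24L))/EI = (3·4·(8/5)²/4-3·4²·(8/5)/3-3·(8/5)⁴/(24·4))/20000 = -354/390625 rad
Load 3 — point force P=2 kN at a=2 m (b=L-a=2):
  θ_3 = -Px(2a-x)/(2EI)  [x≤a] = -2·(8/5)·(2·2-(8/5))/(2·20000) = -3/15625 rad
Superposition: θ = Σ θ_i = -3737/1171875 rad ≈ -0.003189 rad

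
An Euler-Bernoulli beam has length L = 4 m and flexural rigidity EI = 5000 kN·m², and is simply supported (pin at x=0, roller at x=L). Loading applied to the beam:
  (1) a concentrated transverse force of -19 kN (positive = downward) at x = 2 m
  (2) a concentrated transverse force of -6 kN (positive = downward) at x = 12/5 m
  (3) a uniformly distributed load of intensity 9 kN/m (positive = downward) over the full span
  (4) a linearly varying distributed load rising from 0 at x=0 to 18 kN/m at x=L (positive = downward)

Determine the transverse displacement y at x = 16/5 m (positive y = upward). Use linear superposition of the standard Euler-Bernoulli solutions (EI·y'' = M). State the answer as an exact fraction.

y(16/5) = -205631/58593750 m

Load 1 — point force P=-19 kN at a=2 m (b=L-a=2):
  y_1 = -Pa(L-x)(2Lx-a²-x²)/(6LEI)  [x>a] = -(-19)·2·(4-(16/5))·(2·4·(16/5)-2²-(16/5)²)/(6·4·5000) = 1349/468750 m
Load 2 — point force P=-6 kN at a=12/5 m (b=L-a=8/5):
  y_2 = -Pa(L-x)(2Lx-a²-x²)/(6LEI)  [x>a] = -(-6)·(12/5)·(4-(16/5))·(2·4·(16/5)-(12/5)²-(16/5)²)/(6·4·5000) = 72/78125 m
Load 3 — uniform load w=9 kN/m over full span:
  y_3 = -wx(L³-2Lx²+x³)/(24EI) = -9·(16/5)·(4³-2·4·(16/5)²+(16/5)³)/(24·5000) = -1392/390625 m
Load 4 — triangular load w₀=18 kN/m (0→w₀ over full span):
  y_4 = -w₀x(7L⁴-10L²x²+3x⁴)/(360LEI) = -18·(16/5)·(7·4⁴-10·4²·(16/5)²+3·(16/5)⁴)/(360·4·5000) = -36576/9765625 m
Superposition: y = Σ y_i = -205631/58593750 m ≈ -0.003509 m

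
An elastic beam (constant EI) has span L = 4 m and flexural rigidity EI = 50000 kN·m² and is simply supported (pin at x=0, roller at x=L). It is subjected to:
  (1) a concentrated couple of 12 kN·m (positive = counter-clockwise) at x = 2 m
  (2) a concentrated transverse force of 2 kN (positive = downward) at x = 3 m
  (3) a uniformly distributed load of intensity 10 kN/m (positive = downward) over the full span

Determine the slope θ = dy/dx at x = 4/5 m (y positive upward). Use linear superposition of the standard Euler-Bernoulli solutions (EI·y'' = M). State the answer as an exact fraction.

Load 1 — applied couple M₀=12 kN·m at a=2 m (b=L-a=2):
  θ_1 = (M₀x²/(2L)+C₁)/EI  [x≤a] with C₁=M₀(3b²-L²)/(6L)=-2 = (12·(4/5)²/(2·4)+(-2))/50000 = -13/625000 rad
Load 2 — point force P=2 kN at a=3 m (b=L-a=1):
  θ_2 = -Pb(L²-b²-3x²)/(6LEI)  [x≤a] = -2·1·(4²-1²-3·(4/5)²)/(6·4·50000) = -109/5000000 rad
Load 3 — uniform load w=10 kN/m over full span:
  θ_3 = -w(L³-6Lx²+4x³)/(24EI) = -10·(4³-6·4·(4/5)²+4·(4/5)³)/(24·50000) = -33/78125 rad
Superposition: θ = Σ θ_i = -93/200000 rad ≈ -0.000465 rad

θ(4/5) = -93/200000 rad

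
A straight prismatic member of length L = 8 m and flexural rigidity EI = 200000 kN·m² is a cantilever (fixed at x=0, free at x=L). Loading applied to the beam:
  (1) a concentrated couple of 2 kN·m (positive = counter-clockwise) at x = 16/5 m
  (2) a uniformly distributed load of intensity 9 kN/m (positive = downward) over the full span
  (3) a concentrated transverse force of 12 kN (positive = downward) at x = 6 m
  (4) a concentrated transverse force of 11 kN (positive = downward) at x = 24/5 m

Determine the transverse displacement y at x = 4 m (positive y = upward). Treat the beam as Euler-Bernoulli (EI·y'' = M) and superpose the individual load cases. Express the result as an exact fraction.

y(4) = -2777/234375 m

Load 1 — applied couple M₀=2 kN·m at a=16/5 m (b=L-a=24/5):
  y_1 = M₀a(2x-a)/(2EI)  [x>a] = 2·(16/5)·(2·4-(16/5))/(2·200000) = 6/78125 m
Load 2 — uniform load w=9 kN/m over full span:
  y_2 = -wx²(x²-4Lx+6L²)/(24EI) = -9·4²·(4²-4·8·4+6·8²)/(24·200000) = -51/6250 m
Load 3 — point force P=12 kN at a=6 m (b=L-a=2):
  y_3 = -Px²(3a-x)/(6EI)  [x≤a] = -12·4²·(3·6-4)/(6·200000) = -7/3125 m
Load 4 — point force P=11 kN at a=24/5 m (b=L-a=16/5):
  y_4 = -Px²(3a-x)/(6EI)  [x≤a] = -11·4²·(3·(24/5)-4)/(6·200000) = -143/93750 m
Superposition: y = Σ y_i = -2777/234375 m ≈ -0.011849 m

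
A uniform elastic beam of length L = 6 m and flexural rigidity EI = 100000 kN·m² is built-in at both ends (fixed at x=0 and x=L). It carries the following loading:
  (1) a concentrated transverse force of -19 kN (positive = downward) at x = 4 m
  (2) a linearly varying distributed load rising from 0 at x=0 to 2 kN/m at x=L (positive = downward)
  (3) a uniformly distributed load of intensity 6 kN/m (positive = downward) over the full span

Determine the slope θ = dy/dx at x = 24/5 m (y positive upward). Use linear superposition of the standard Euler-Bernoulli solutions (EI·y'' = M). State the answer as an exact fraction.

θ(24/5) = 487/23437500 rad

Load 1 — point force P=-19 kN at a=4 m (b=L-a=2):
  θ_1 = Pa²(L-x)(2bL-(3b+a)(L-x))/(2L³EI)  [x>a] = (-19)·4²·(6-(24/5))·(2·2·6-(3·2+4)·(6-(24/5)))/(2·6³·100000) = -19/187500 rad
Load 2 — triangular load w₀=2 kN/m (0→w₀ over full span):
  θ_2 = -w₀(2x(L-x)(L-2x)(x+2L)+x²(L-x)²)/(120LEI) = -2·(2·(24/5)·(6-(24/5))·(6-2·(24/5))·((24/5)+2·6)+(24/5)²·(6-(24/5))²)/(120·6·100000) = 36/1953125 rad
Load 3 — uniform load w=6 kN/m over full span:
  θ_3 = -wx(L-x)(L-2x)/(12EI) = -6·(24/5)·(6-(24/5))·(6-2·(24/5))/(12·100000) = 81/781250 rad
Superposition: θ = Σ θ_i = 487/23437500 rad ≈ 0.000021 rad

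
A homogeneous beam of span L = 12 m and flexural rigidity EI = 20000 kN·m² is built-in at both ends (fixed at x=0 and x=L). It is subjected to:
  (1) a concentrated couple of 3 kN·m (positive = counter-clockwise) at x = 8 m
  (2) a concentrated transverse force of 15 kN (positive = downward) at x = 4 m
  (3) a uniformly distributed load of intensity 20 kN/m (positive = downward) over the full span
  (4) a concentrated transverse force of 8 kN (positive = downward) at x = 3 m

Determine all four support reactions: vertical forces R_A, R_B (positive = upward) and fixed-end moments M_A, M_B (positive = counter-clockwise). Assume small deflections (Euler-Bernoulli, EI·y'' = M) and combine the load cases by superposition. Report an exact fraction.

R_A = 4975/36 kN, M_A = 1687/6 kN·m, R_B = 4493/36 kN, M_B = -1547/6 kN·m

Load 1 — applied couple M₀=3 kN·m at a=8 m (b=L-a=4):
  R_A = 6M₀ab/L³ = 6·3·8·4/12³ = 1/3 kN
  M_A = M₀b(2a-b)/L² = 3·4·(2·8-4)/12² = 1 kN·m
  R_B = -6M₀ab/L³ = -6·3·8·4/12³ = -1/3 kN
  M_B = M₀a(2b-a)/L² = 3·8·(2·4-8)/12² = 0 kN·m
Load 2 — point force P=15 kN at a=4 m (b=L-a=8):
  R_A = Pb²(3a+b)/L³ = 15·8²·(3·4+8)/12³ = 100/9 kN
  M_A = Pab²/L² = 15·4·8²/12² = 80/3 kN·m
  R_B = Pa²(a+3b)/L³ = 15·4²·(4+3·8)/12³ = 35/9 kN
  M_B = -Pa²b/L² = -15·4²·8/12² = -40/3 kN·m
Load 3 — uniform load w=20 kN/m over full span:
  R_A = wL/2 = 20·12/2 = 120 kN
  M_A = wL²/12 = 20·12²/12 = 240 kN·m
  R_B = wL/2 = 20·12/2 = 120 kN
  M_B = -wL²/12 = -20·12²/12 = -240 kN·m
Load 4 — point force P=8 kN at a=3 m (b=L-a=9):
  R_A = Pb²(3a+b)/L³ = 8·9²·(3·3+9)/12³ = 27/4 kN
  M_A = Pab²/L² = 8·3·9²/12² = 27/2 kN·m
  R_B = Pa²(a+3b)/L³ = 8·3²·(3+3·9)/12³ = 5/4 kN
  M_B = -Pa²b/L² = -8·3²·9/12² = -9/2 kN·m
Superposition: R_A = 4975/36 kN, M_A = 1687/6 kN·m, R_B = 4493/36 kN, M_B = -1547/6 kN·m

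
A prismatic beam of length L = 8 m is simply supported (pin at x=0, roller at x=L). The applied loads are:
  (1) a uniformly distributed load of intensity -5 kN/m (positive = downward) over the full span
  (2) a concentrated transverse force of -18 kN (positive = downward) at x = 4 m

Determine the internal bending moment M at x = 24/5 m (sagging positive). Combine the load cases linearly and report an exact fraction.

M(24/5) = -336/5 kN·m

Load 1 — uniform load w=-5 kN/m over full span:
  M_1 = wx(L-x)/2 = (-5)·(24/5)·(8-(24/5))/2 = -192/5 kN·m
Load 2 — point force P=-18 kN at a=4 m (b=L-a=4):
  M_2 = Pa(L-x)/L  [x>a] = (-18)·4·(8-(24/5))/8 = -144/5 kN·m
Superposition: M = Σ M_i = -336/5 kN·m ≈ -67.200000 kN·m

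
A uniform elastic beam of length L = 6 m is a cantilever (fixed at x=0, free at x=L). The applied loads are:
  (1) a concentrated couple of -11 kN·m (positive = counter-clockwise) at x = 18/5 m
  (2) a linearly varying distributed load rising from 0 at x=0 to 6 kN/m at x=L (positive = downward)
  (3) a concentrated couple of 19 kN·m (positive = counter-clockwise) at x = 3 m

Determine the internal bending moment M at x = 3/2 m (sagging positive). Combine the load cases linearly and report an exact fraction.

Load 1 — applied couple M₀=-11 kN·m at a=18/5 m (b=L-a=12/5):
  M_1 = M₀  [x≤a] = (-11) = -11 kN·m
Load 2 — triangular load w₀=6 kN/m (0→w₀ over full span):
  M_2 = w₀Lx/2 - w₀L²/3 - w₀x³/(6L) = 6·6·(3/2)/2 - 6·6²/3 - 6·(3/2)³/(6·6) = -729/16 kN·m
Load 3 — applied couple M₀=19 kN·m at a=3 m (b=L-a=3):
  M_3 = M₀  [x≤a] = 19 = 19 kN·m
Superposition: M = Σ M_i = -601/16 kN·m ≈ -37.562500 kN·m

M(3/2) = -601/16 kN·m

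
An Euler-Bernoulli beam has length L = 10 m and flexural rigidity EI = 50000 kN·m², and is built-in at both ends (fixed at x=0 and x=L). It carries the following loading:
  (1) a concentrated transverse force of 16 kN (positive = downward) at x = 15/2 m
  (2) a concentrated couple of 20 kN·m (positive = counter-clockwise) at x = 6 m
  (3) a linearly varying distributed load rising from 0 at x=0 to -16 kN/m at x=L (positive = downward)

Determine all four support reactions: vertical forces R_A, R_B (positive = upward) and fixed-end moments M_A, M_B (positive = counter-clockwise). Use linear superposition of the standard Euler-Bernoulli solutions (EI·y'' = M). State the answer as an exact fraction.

R_A = -931/50 kN, M_A = -1183/30 kN·m, R_B = -2269/50 kN, M_B = 599/10 kN·m

Load 1 — point force P=16 kN at a=15/2 m (b=L-a=5/2):
  R_A = Pb²(3a+b)/L³ = 16·(5/2)²·(3·(15/2)+(5/2))/10³ = 5/2 kN
  M_A = Pab²/L² = 16·(15/2)·(5/2)²/10² = 15/2 kN·m
  R_B = Pa²(a+3b)/L³ = 16·(15/2)²·((15/2)+3·(5/2))/10³ = 27/2 kN
  M_B = -Pa²b/L² = -16·(15/2)²·(5/2)/10² = -45/2 kN·m
Load 2 — applied couple M₀=20 kN·m at a=6 m (b=L-a=4):
  R_A = 6M₀ab/L³ = 6·20·6·4/10³ = 72/25 kN
  M_A = M₀b(2a-b)/L² = 20·4·(2·6-4)/10² = 32/5 kN·m
  R_B = -6M₀ab/L³ = -6·20·6·4/10³ = -72/25 kN
  M_B = M₀a(2b-a)/L² = 20·6·(2·4-6)/10² = 12/5 kN·m
Load 3 — triangular load w₀=-16 kN/m (0→w₀ over full span):
  R_A = 3w₀L/20 = 3·(-16)·10/20 = -24 kN
  M_A = w₀L²/30 = (-16)·10²/30 = -160/3 kN·m
  R_B = 7w₀L/20 = 7·(-16)·10/20 = -56 kN
  M_B = -w₀L²/20 = -(-16)·10²/20 = 80 kN·m
Superposition: R_A = -931/50 kN, M_A = -1183/30 kN·m, R_B = -2269/50 kN, M_B = 599/10 kN·m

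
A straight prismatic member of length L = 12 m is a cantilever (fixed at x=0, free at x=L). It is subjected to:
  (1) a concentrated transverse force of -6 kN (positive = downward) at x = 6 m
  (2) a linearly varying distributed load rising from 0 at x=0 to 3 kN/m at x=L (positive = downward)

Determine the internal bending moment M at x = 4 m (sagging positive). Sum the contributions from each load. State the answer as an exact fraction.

Load 1 — point force P=-6 kN at a=6 m (b=L-a=6):
  M_1 = -P(a-x)  [x≤a] = -(-6)·(6-4) = 12 kN·m
Load 2 — triangular load w₀=3 kN/m (0→w₀ over full span):
  M_2 = w₀Lx/2 - w₀L²/3 - w₀x³/(6L) = 3·12·4/2 - 3·12²/3 - 3·4³/(6·12) = -224/3 kN·m
Superposition: M = Σ M_i = -188/3 kN·m ≈ -62.666667 kN·m

M(4) = -188/3 kN·m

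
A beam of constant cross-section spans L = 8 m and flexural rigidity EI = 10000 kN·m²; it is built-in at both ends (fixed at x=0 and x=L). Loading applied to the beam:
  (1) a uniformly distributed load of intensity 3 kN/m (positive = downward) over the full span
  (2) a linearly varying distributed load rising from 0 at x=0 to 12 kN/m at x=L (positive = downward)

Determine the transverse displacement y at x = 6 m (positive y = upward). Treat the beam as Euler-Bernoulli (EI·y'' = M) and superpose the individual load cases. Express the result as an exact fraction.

y(6) = -18/3125 m

Load 1 — uniform load w=3 kN/m over full span:
  y_1 = -wx²(L-x)²/(24EI) = -3·6²·(8-6)²/(24·10000) = -9/5000 m
Load 2 — triangular load w₀=12 kN/m (0→w₀ over full span):
  y_2 = -w₀x²(L-x)²(x+2L)/(120LEI) = -12·6²·(8-6)²·(6+2·8)/(120·8·10000) = -99/25000 m
Superposition: y = Σ y_i = -18/3125 m ≈ -0.005760 m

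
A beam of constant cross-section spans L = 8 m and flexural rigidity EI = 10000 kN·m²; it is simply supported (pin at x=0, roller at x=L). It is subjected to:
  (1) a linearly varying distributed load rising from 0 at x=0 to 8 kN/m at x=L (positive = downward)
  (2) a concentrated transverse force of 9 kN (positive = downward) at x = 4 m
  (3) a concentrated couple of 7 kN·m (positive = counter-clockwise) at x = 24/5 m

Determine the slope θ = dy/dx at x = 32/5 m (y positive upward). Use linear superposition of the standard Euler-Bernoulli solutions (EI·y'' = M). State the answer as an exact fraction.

θ(32/5) = 71023/7031250 rad

Load 1 — triangular load w₀=8 kN/m (0→w₀ over full span):
  θ_1 = -w₀(7L⁴-30L²x²+15x⁴)/(360LEI) = -8·(7·8⁴-30·8²·(32/5)²+15·(32/5)⁴)/(360·8·10000) = 24224/3515625 rad
Load 2 — point force P=9 kN at a=4 m (b=L-a=4):
  θ_2 = -Pa(2L²-6Lx+3x²+a²)/(6LEI)  [x>a] = -9·4·(2·8²-6·8·(32/5)+3·(32/5)²+4²)/(6·8·10000) = 189/62500 rad
Load 3 — applied couple M₀=7 kN·m at a=24/5 m (b=L-a=16/5):
  θ_3 = (M₀x²/(2L)-M₀(x-a)+C₁)/EI  [x>a] with C₁=M₀(3b²-L²)/(6L)=-364/75 = (7·(32/5)²/(2·8)-7·((32/5)-(24/5))+(-364/75))/10000 = 7/37500 rad
Superposition: θ = Σ θ_i = 71023/7031250 rad ≈ 0.010101 rad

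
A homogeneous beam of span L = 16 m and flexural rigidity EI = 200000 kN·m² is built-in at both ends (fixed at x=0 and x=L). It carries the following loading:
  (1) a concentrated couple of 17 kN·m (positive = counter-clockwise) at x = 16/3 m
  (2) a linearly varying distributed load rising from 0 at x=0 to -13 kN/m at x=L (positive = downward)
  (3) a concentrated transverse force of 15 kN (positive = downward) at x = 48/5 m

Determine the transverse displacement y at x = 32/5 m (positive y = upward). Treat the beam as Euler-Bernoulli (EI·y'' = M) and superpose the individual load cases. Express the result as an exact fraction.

Load 1 — applied couple M₀=17 kN·m at a=16/3 m (b=L-a=32/3):
  y_1 = (R_Ax³/6 - M_Ax²/2 - M₀(x-a)²/2)/EI  [x>a] with R_A=17/12, M_A=0 = ((17/12)·(32/5)³/6 - 0·(32/5)²/2 - 17·((32/5)-(16/3))²/2)/200000 = 102/390625 m
Load 2 — triangular load w₀=-13 kN/m (0→w₀ over full span):
  y_2 = -w₀x²(L-x)²(x+2L)/(120LEI) = -(-13)·(32/5)²·(16-(32/5))²·((32/5)+2·16)/(120·16·200000) = 239616/48828125 m
Load 3 — point force P=15 kN at a=48/5 m (b=L-a=32/5):
  y_3 = -Pb²x²(3aL-(3a+b)x)/(6L³EI)  [x≤a] = -15·(32/5)²·(32/5)²·(3·(48/5)·16-(3·(48/5)+(32/5))·(32/5))/(6·16³·200000) = -11776/9765625 m
Superposition: y = Σ y_i = 193486/48828125 m ≈ 0.003963 m

y(32/5) = 193486/48828125 m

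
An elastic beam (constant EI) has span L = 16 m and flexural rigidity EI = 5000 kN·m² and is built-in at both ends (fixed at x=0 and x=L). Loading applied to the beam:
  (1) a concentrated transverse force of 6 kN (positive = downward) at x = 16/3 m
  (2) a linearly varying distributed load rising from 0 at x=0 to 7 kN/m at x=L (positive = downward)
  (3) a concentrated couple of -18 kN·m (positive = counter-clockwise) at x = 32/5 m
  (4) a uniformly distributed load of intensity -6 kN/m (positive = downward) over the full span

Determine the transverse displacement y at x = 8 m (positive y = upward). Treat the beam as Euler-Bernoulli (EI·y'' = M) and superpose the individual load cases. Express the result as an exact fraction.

Load 1 — point force P=6 kN at a=16/3 m (b=L-a=32/3):
  y_1 = -Pa²(L-x)²(3bL-(3b+a)(L-x))/(6L³EI)  [x>a] = -6·(16/3)²·(16-8)²·(3·(32/3)·16-(3·(32/3)+(16/3))·(16-8))/(6·16³·5000) = -64/3375 m
Load 2 — triangular load w₀=7 kN/m (0→w₀ over full span):
  y_2 = -w₀x²(L-x)²(x+2L)/(120LEI) = -7·8²·(16-8)²·(8+2·16)/(120·16·5000) = -224/1875 m
Load 3 — applied couple M₀=-18 kN·m at a=32/5 m (b=L-a=48/5):
  y_3 = (R_Ax³/6 - M_Ax²/2 - M₀(x-a)²/2)/EI  [x>a] with R_A=-81/50, M_A=-54/25 = ((-81/50)·8³/6 - (-54/25)·8²/2 - (-18)·(8-(32/5))²/2)/5000 = -144/15625 m
Load 4 — uniform load w=-6 kN/m over full span:
  y_4 = -wx²(L-x)²/(24EI) = -(-6)·8²·(16-8)²/(24·5000) = 128/625 m
Superposition: y = Σ y_i = 24112/421875 m ≈ 0.057154 m

y(8) = 24112/421875 m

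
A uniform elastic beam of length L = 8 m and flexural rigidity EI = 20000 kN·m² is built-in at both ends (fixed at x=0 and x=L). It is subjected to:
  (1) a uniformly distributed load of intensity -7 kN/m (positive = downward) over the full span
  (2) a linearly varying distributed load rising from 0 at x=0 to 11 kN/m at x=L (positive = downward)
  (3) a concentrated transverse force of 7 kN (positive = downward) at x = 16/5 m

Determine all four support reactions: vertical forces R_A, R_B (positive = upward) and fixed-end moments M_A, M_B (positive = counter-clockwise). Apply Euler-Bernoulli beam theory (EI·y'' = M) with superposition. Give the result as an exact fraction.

R_A = -1283/125 kN, M_A = -2176/375 kN·m, R_B = 658/125 kN, M_B = -1216/375 kN·m

Load 1 — uniform load w=-7 kN/m over full span:
  R_A = wL/2 = (-7)·8/2 = -28 kN
  M_A = wL²/12 = (-7)·8²/12 = -112/3 kN·m
  R_B = wL/2 = (-7)·8/2 = -28 kN
  M_B = -wL²/12 = -(-7)·8²/12 = 112/3 kN·m
Load 2 — triangular load w₀=11 kN/m (0→w₀ over full span):
  R_A = 3w₀L/20 = 3·11·8/20 = 66/5 kN
  M_A = w₀L²/30 = 11·8²/30 = 352/15 kN·m
  R_B = 7w₀L/20 = 7·11·8/20 = 154/5 kN
  M_B = -w₀L²/20 = -11·8²/20 = -176/5 kN·m
Load 3 — point force P=7 kN at a=16/5 m (b=L-a=24/5):
  R_A = Pb²(3a+b)/L³ = 7·(24/5)²·(3·(16/5)+(24/5))/8³ = 567/125 kN
  M_A = Pab²/L² = 7·(16/5)·(24/5)²/8² = 1008/125 kN·m
  R_B = Pa²(a+3b)/L³ = 7·(16/5)²·((16/5)+3·(24/5))/8³ = 308/125 kN
  M_B = -Pa²b/L² = -7·(16/5)²·(24/5)/8² = -672/125 kN·m
Superposition: R_A = -1283/125 kN, M_A = -2176/375 kN·m, R_B = 658/125 kN, M_B = -1216/375 kN·m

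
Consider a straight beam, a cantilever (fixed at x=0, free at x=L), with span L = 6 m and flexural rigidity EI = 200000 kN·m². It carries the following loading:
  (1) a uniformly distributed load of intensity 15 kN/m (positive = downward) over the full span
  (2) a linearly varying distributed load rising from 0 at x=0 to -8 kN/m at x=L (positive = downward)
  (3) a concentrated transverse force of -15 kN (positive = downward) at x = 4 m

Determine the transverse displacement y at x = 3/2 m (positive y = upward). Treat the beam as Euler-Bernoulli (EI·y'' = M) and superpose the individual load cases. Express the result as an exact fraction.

y(3/2) = -65691/128000000 m

Load 1 — uniform load w=15 kN/m over full span:
  y_1 = -wx²(x²-4Lx+6L²)/(24EI) = -15·(3/2)²·((3/2)²-4·6·(3/2)+6·6²)/(24·200000) = -6561/5120000 m
Load 2 — triangular load w₀=-8 kN/m (0→w₀ over full span):
  y_2 = (w₀Lx³/12-w₀L²x²/6-w₀x⁵/(120L))/EI = ((-8)·6·(3/2)³/12-(-8)·6²·(3/2)²/6-(-8)·(3/2)⁵/(120·6))/200000 = 30267/64000000 m
Load 3 — point force P=-15 kN at a=4 m (b=L-a=2):
  y_3 = -Px²(3a-x)/(6EI)  [x≤a] = -(-15)·(3/2)²·(3·4-(3/2))/(6·200000) = 189/640000 m
Superposition: y = Σ y_i = -65691/128000000 m ≈ -0.000513 m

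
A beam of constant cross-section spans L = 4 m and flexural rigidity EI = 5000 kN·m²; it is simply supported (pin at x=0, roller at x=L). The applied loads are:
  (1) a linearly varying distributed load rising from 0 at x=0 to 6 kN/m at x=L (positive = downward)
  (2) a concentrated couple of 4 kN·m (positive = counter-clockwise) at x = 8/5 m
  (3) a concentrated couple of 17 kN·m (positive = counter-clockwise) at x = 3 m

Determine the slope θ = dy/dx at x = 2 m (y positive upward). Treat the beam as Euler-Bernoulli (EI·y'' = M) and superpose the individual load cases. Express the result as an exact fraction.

θ(2) = -337/3000000 rad

Load 1 — triangular load w₀=6 kN/m (0→w₀ over full span):
  θ_1 = -w₀(7L⁴-30L²x²+15x⁴)/(360LEI) = -6·(7·4⁴-30·4²·2²+15·2⁴)/(360·4·5000) = -7/75000 rad
Load 2 — applied couple M₀=4 kN·m at a=8/5 m (b=L-a=12/5):
  θ_2 = (M₀x²/(2L)-M₀(x-a)+C₁)/EI  [x>a] with C₁=M₀(3b²-L²)/(6L)=16/75 = (4·2²/(2·4)-4·(2-(8/5))+(16/75))/5000 = 23/187500 rad
Load 3 — applied couple M₀=17 kN·m at a=3 m (b=L-a=1):
  θ_3 = (M₀x²/(2L)+C₁)/EI  [x≤a] with C₁=M₀(3b²-L²)/(6L)=-221/24 = (17·2²/(2·4)+(-221/24))/5000 = -17/120000 rad
Superposition: θ = Σ θ_i = -337/3000000 rad ≈ -0.000112 rad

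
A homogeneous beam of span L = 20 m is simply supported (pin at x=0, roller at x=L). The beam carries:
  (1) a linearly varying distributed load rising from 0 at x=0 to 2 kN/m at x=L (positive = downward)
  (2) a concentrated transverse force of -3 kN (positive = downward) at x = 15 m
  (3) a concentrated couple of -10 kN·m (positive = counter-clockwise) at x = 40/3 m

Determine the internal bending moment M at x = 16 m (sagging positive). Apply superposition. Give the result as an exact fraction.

Load 1 — triangular load w₀=2 kN/m (0→w₀ over full span):
  M_1 = w₀Lx/6 - w₀x³/(6L) = 2·20·16/6 - 2·16³/(6·20) = 192/5 kN·m
Load 2 — point force P=-3 kN at a=15 m (b=L-a=5):
  M_2 = Pa(L-x)/L  [x>a] = (-3)·15·(20-16)/20 = -9 kN·m
Load 3 — applied couple M₀=-10 kN·m at a=40/3 m (b=L-a=20/3):
  M_3 = M₀x/L - M₀  [x>a] = (-10)·16/20 - (-10) = 2 kN·m
Superposition: M = Σ M_i = 157/5 kN·m ≈ 31.400000 kN·m

M(16) = 157/5 kN·m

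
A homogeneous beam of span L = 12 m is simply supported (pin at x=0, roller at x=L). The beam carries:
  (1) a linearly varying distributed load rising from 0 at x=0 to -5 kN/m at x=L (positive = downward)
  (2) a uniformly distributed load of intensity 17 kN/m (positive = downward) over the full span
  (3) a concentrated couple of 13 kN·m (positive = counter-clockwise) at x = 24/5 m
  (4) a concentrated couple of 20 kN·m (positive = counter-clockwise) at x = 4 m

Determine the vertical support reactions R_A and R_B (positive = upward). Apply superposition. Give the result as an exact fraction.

Load 1 — triangular load w₀=-5 kN/m (0→w₀ over full span):
  R_A = w₀L/6 = (-5)·12/6 = -10 kN
  R_B = w₀L/3 = (-5)·12/3 = -20 kN
Load 2 — uniform load w=17 kN/m over full span:
  R_A = wL/2 = 17·12/2 = 102 kN
  R_B = wL/2 = 17·12/2 = 102 kN
Load 3 — applied couple M₀=13 kN·m at a=24/5 m (b=L-a=36/5):
  R_A = M₀/L = 13/12 kN
  R_B = -M₀/L = -13/12 kN
Load 4 — applied couple M₀=20 kN·m at a=4 m (b=L-a=8):
  R_A = M₀/L = 20/12 = 5/3 kN
  R_B = -M₀/L = -20/12 = -5/3 kN
Superposition: R_A = 379/4 kN, R_B = 317/4 kN

R_A = 379/4 kN, R_B = 317/4 kN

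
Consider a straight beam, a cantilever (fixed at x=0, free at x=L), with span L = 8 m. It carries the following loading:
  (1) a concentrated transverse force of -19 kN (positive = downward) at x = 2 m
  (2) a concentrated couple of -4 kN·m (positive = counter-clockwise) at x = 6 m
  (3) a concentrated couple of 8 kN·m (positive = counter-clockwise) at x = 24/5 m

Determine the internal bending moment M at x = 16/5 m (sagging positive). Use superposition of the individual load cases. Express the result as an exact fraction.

Load 1 — point force P=-19 kN at a=2 m (b=L-a=6):
  M_1 = 0  [x>a] = 0 kN·m
Load 2 — applied couple M₀=-4 kN·m at a=6 m (b=L-a=2):
  M_2 = M₀  [x≤a] = (-4) = -4 kN·m
Load 3 — applied couple M₀=8 kN·m at a=24/5 m (b=L-a=16/5):
  M_3 = M₀  [x≤a] = 8 = 8 kN·m
Superposition: M = Σ M_i = 4 kN·m ≈ 4.000000 kN·m

M(16/5) = 4 kN·m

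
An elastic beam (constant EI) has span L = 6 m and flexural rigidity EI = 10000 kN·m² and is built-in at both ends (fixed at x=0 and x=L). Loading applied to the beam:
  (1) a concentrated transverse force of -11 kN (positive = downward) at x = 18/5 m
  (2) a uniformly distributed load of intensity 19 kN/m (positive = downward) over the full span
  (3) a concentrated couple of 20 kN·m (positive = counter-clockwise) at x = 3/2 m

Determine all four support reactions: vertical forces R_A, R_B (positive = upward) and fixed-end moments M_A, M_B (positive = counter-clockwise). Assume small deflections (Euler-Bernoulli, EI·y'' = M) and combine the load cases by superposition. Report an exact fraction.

Load 1 — point force P=-11 kN at a=18/5 m (b=L-a=12/5):
  R_A = Pb²(3a+b)/L³ = (-11)·(12/5)²·(3·(18/5)+(12/5))/6³ = -484/125 kN
  M_A = Pab²/L² = (-11)·(18/5)·(12/5)²/6² = -792/125 kN·m
  R_B = Pa²(a+3b)/L³ = (-11)·(18/5)²·((18/5)+3·(12/5))/6³ = -891/125 kN
  M_B = -Pa²b/L² = -(-11)·(18/5)²·(12/5)/6² = 1188/125 kN·m
Load 2 — uniform load w=19 kN/m over full span:
  R_A = wL/2 = 19·6/2 = 57 kN
  M_A = wL²/12 = 19·6²/12 = 57 kN·m
  R_B = wL/2 = 19·6/2 = 57 kN
  M_B = -wL²/12 = -19·6²/12 = -57 kN·m
Load 3 — applied couple M₀=20 kN·m at a=3/2 m (b=L-a=9/2):
  R_A = 6M₀ab/L³ = 6·20·(3/2)·(9/2)/6³ = 15/4 kN
  M_A = M₀b(2a-b)/L² = 20·(9/2)·(2·(3/2)-(9/2))/6² = -15/4 kN·m
  R_B = -6M₀ab/L³ = -6·20·(3/2)·(9/2)/6³ = -15/4 kN
  M_B = M₀a(2b-a)/L² = 20·(3/2)·(2·(9/2)-(3/2))/6² = 25/4 kN·m
Superposition: R_A = 28439/500 kN, M_A = 23457/500 kN·m, R_B = 23061/500 kN, M_B = -20623/500 kN·m

R_A = 28439/500 kN, M_A = 23457/500 kN·m, R_B = 23061/500 kN, M_B = -20623/500 kN·m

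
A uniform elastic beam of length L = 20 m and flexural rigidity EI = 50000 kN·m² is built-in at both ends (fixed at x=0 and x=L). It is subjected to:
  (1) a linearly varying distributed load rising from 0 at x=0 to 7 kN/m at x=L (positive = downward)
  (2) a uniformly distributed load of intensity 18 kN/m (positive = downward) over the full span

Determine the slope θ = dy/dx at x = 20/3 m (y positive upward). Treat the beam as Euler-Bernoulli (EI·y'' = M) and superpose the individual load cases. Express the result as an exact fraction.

θ(20/3) = -652/30375 rad

Load 1 — triangular load w₀=7 kN/m (0→w₀ over full span):
  θ_1 = -w₀(2x(L-x)(L-2x)(x+2L)+x²(L-x)²)/(120LEI) = -7·(2·(20/3)·(20-(20/3))·(20-2·(20/3))·((20/3)+2·20)+(20/3)²·(20-(20/3))²)/(120·20·50000) = -112/30375 rad
Load 2 — uniform load w=18 kN/m over full span:
  θ_2 = -wx(L-x)(L-2x)/(12EI) = -18·(20/3)·(20-(20/3))·(20-2·(20/3))/(12·50000) = -4/225 rad
Superposition: θ = Σ θ_i = -652/30375 rad ≈ -0.021465 rad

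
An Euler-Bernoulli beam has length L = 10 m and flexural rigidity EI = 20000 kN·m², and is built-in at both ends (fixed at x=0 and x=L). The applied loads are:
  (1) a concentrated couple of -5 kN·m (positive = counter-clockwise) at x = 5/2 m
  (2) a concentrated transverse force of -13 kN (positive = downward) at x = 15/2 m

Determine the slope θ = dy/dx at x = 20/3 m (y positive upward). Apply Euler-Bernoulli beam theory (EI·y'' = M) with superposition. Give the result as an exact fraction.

Load 1 — applied couple M₀=-5 kN·m at a=5/2 m (b=L-a=15/2):
  θ_1 = (R_Ax²/2 - M_Ax - M₀(x-a))/EI  [x>a] with R_A=-9/16, M_A=15/16 = ((-9/16)·(20/3)²/2 - (15/16)·(20/3) - (-5)·((20/3)-(5/2)))/20000 = 1/9600 rad
Load 2 — point force P=-13 kN at a=15/2 m (b=L-a=5/2):
  θ_2 = -Pb²x(2aL-(3a+b)x)/(2L³EI)  [x≤a] = -(-13)·(5/2)²·(20/3)·(2·(15/2)·10-(3·(15/2)+(5/2))·(20/3))/(2·10³·20000) = -13/57600 rad
Superposition: θ = Σ θ_i = -7/57600 rad ≈ -0.000122 rad

θ(20/3) = -7/57600 rad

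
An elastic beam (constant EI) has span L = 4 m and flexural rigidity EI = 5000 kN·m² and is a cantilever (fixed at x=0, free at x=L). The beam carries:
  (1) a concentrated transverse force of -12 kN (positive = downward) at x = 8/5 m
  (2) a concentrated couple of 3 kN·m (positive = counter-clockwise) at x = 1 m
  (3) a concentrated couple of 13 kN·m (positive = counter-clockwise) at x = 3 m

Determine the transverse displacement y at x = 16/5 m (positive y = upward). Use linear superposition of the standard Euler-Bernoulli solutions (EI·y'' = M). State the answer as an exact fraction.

y(16/5) = 721/31250 m

Load 1 — point force P=-12 kN at a=8/5 m (b=L-a=12/5):
  y_1 = -Pa²(3x-a)/(6EI)  [x>a] = -(-12)·(8/5)²·(3·(16/5)-(8/5))/(6·5000) = 128/15625 m
Load 2 — applied couple M₀=3 kN·m at a=1 m (b=L-a=3):
  y_2 = M₀a(2x-a)/(2EI)  [x>a] = 3·1·(2·(16/5)-1)/(2·5000) = 81/50000 m
Load 3 — applied couple M₀=13 kN·m at a=3 m (b=L-a=1):
  y_3 = M₀a(2x-a)/(2EI)  [x>a] = 13·3·(2·(16/5)-3)/(2·5000) = 663/50000 m
Superposition: y = Σ y_i = 721/31250 m ≈ 0.023072 m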